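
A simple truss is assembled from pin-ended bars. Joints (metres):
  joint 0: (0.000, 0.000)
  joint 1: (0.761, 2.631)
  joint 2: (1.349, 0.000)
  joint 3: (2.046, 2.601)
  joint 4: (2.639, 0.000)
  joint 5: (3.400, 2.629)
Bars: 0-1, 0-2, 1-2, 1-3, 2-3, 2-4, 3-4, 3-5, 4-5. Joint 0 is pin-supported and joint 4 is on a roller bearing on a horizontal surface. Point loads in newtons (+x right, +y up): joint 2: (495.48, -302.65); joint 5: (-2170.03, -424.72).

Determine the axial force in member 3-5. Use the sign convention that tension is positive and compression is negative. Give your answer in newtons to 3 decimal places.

N=6 nodes, M=9 members, R=3 reactions → 2N=12, M+R=12
member 0 (0-1): L=2.7388, (cx,cy)=(0.2779,0.9606)
member 1 (0-2): L=1.3490, (cx,cy)=(1.0000,0.0000)
member 2 (1-2): L=2.6959, (cx,cy)=(0.2181,-0.9759)
member 3 (1-3): L=1.2854, (cx,cy)=(0.9997,-0.0233)
member 4 (2-3): L=2.6928, (cx,cy)=(0.2588,0.9659)
member 5 (2-4): L=1.2900, (cx,cy)=(1.0000,0.0000)
member 6 (3-4): L=2.6677, (cx,cy)=(0.2223,-0.9750)
member 7 (3-5): L=1.3543, (cx,cy)=(0.9998,0.0207)
member 8 (4-5): L=2.7369, (cx,cy)=(0.2780,0.9606)
solve A·x = −loads:
  F[0-1] = -2276.9319 N (compression)
  F[0-2] = -1041.8950 N (compression)
  F[1-2] = +2268.2017 N (tension)
  F[1-3] = -1127.6764 N (compression)
  F[2-3] = -1978.3667 N (compression)
  F[2-4] = -530.5778 N (compression)
  F[3-4] = +1889.3034 N (tension)
  F[3-5] = -2059.8569 N (compression)
  F[4-5] = -397.8196 N (compression)
  Rx@0 = +1674.5500 N
  Ry@0 = +2187.2738 N
  Ry@4 = -1459.9038 N

-2059.857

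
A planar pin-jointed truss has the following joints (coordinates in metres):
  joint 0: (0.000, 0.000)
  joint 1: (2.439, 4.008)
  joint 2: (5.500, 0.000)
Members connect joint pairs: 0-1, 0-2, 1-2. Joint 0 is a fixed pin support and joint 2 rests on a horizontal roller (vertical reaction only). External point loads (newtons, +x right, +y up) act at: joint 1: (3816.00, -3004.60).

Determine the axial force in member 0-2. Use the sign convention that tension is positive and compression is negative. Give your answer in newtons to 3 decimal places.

N=3 nodes, M=3 members, R=3 reactions → 2N=6, M+R=6
member 0 (0-1): L=4.6918, (cx,cy)=(0.5198,0.8543)
member 1 (0-2): L=5.5000, (cx,cy)=(1.0000,0.0000)
member 2 (1-2): L=5.0432, (cx,cy)=(0.6070,-0.7947)
solve A·x = −loads:
  F[0-1] = +1297.7623 N (tension)
  F[0-2] = +3141.3641 N (tension)
  F[1-2] = -5175.5969 N (compression)
  Rx@0 = -3816.0000 N
  Ry@0 = -1108.6268 N
  Ry@2 = +4113.2268 N

3141.364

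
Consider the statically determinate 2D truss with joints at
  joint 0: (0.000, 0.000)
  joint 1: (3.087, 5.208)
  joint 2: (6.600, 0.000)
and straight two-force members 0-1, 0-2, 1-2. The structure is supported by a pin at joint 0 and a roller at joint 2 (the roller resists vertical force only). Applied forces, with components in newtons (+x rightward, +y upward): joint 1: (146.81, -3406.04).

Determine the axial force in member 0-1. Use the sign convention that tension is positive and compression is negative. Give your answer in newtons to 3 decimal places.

N=3 nodes, M=3 members, R=3 reactions → 2N=6, M+R=6
member 0 (0-1): L=6.0542, (cx,cy)=(0.5099,0.8602)
member 1 (0-2): L=6.6000, (cx,cy)=(1.0000,0.0000)
member 2 (1-2): L=6.2821, (cx,cy)=(0.5592,-0.8290)
solve A·x = −loads:
  F[0-1] = -1972.8277 N (compression)
  F[0-2] = +1152.7498 N (tension)
  F[1-2] = -2061.3885 N (compression)
  Rx@0 = -146.8100 N
  Ry@0 = +1697.0958 N
  Ry@2 = +1708.9442 N

-1972.828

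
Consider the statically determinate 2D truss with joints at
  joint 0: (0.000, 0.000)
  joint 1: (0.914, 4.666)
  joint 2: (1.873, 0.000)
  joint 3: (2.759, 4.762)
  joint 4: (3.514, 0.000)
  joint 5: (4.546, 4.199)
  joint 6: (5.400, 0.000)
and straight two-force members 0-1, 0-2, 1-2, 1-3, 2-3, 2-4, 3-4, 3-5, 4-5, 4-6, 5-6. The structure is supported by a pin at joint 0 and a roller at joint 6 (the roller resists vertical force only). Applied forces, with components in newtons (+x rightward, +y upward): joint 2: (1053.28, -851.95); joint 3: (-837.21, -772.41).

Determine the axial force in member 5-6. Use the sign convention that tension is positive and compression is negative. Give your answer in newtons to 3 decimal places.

N=7 nodes, M=11 members, R=3 reactions → 2N=14, M+R=14
member 0 (0-1): L=4.7547, (cx,cy)=(0.1922,0.9813)
member 1 (0-2): L=1.8730, (cx,cy)=(1.0000,0.0000)
member 2 (1-2): L=4.7635, (cx,cy)=(0.2013,-0.9795)
member 3 (1-3): L=1.8475, (cx,cy)=(0.9986,0.0520)
member 4 (2-3): L=4.8437, (cx,cy)=(0.1829,0.9831)
member 5 (2-4): L=1.6410, (cx,cy)=(1.0000,0.0000)
member 6 (3-4): L=4.8215, (cx,cy)=(0.1566,-0.9877)
member 7 (3-5): L=1.8736, (cx,cy)=(0.9538,-0.3005)
member 8 (4-5): L=4.3240, (cx,cy)=(0.2387,0.9711)
member 9 (4-6): L=1.8860, (cx,cy)=(1.0000,0.0000)
member 10 (5-6): L=4.2850, (cx,cy)=(0.1993,-0.9799)
solve A·x = −loads:
  F[0-1] = -1704.2964 N (compression)
  F[0-2] = +543.6899 N (tension)
  F[1-2] = +1672.1845 N (tension)
  F[1-3] = -665.1647 N (compression)
  F[2-3] = -799.4857 N (compression)
  F[2-4] = -26.7042 N (compression)
  F[3-4] = +42.3489 N (tension)
  F[3-5] = +21.0454 N (tension)
  F[4-5] = -43.0712 N (compression)
  F[4-6] = -9.7929 N (compression)
  F[5-6] = +49.1362 N (tension)
  Rx@0 = -216.0700 N
  Ry@0 = +1672.5105 N
  Ry@6 = -48.1505 N

49.136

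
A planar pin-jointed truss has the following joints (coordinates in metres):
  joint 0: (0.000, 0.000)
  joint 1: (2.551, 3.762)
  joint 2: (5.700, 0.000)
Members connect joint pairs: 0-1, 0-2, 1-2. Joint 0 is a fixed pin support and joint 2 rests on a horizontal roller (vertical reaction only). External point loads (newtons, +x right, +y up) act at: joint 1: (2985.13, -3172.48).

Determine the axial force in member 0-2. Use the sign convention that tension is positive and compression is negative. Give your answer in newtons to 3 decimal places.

N=3 nodes, M=3 members, R=3 reactions → 2N=6, M+R=6
member 0 (0-1): L=4.5454, (cx,cy)=(0.5612,0.8277)
member 1 (0-2): L=5.7000, (cx,cy)=(1.0000,0.0000)
member 2 (1-2): L=4.9060, (cx,cy)=(0.6419,-0.7668)
solve A·x = −loads:
  F[0-1] = +262.8256 N (tension)
  F[0-2] = +2837.6238 N (tension)
  F[1-2] = -4420.8907 N (compression)
  Rx@0 = -2985.1300 N
  Ry@0 = -217.5297 N
  Ry@2 = +3390.0097 N

2837.624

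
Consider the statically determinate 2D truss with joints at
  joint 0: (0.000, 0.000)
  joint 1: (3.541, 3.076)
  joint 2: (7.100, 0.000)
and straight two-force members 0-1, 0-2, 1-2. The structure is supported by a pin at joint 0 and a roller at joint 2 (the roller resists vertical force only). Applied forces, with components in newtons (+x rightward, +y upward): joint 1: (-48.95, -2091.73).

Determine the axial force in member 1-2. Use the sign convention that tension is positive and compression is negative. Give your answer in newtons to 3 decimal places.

-1562.935

N=3 nodes, M=3 members, R=3 reactions → 2N=6, M+R=6
member 0 (0-1): L=4.6905, (cx,cy)=(0.7549,0.6558)
member 1 (0-2): L=7.1000, (cx,cy)=(1.0000,0.0000)
member 2 (1-2): L=4.7041, (cx,cy)=(0.7566,-0.6539)
solve A·x = −loads:
  F[0-1] = -1631.1770 N (compression)
  F[0-2] = +1182.4840 N (tension)
  F[1-2] = -1562.9350 N (compression)
  Rx@0 = +48.9500 N
  Ry@0 = +1069.7236 N
  Ry@2 = +1022.0064 N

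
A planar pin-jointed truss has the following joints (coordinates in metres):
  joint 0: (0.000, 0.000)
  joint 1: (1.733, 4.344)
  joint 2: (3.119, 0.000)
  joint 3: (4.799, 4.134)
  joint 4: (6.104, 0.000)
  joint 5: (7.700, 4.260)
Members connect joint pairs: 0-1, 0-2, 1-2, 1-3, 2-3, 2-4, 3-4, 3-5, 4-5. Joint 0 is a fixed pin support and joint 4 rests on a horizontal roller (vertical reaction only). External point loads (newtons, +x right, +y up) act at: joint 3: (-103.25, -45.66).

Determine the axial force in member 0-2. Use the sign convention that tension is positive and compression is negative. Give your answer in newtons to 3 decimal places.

-71.459

N=6 nodes, M=9 members, R=3 reactions → 2N=12, M+R=12
member 0 (0-1): L=4.6769, (cx,cy)=(0.3705,0.9288)
member 1 (0-2): L=3.1190, (cx,cy)=(1.0000,0.0000)
member 2 (1-2): L=4.5598, (cx,cy)=(0.3040,-0.9527)
member 3 (1-3): L=3.0732, (cx,cy)=(0.9977,-0.0683)
member 4 (2-3): L=4.4623, (cx,cy)=(0.3765,0.9264)
member 5 (2-4): L=2.9850, (cx,cy)=(1.0000,0.0000)
member 6 (3-4): L=4.3351, (cx,cy)=(0.3010,-0.9536)
member 7 (3-5): L=2.9037, (cx,cy)=(0.9991,0.0434)
member 8 (4-5): L=4.5492, (cx,cy)=(0.3508,0.9364)
solve A·x = −loads:
  F[0-1] = -85.7964 N (compression)
  F[0-2] = -71.4588 N (compression)
  F[1-2] = +87.8524 N (tension)
  F[1-3] = -58.6322 N (compression)
  F[2-3] = -90.3427 N (compression)
  F[2-4] = -10.7421 N (compression)
  F[3-4] = +35.6843 N (tension)
  F[3-5] = +0.0000 N (tension)
  F[4-5] = -0.0000 N (compression)
  Rx@0 = +103.2500 N
  Ry@0 = +79.6890 N
  Ry@4 = -34.0290 N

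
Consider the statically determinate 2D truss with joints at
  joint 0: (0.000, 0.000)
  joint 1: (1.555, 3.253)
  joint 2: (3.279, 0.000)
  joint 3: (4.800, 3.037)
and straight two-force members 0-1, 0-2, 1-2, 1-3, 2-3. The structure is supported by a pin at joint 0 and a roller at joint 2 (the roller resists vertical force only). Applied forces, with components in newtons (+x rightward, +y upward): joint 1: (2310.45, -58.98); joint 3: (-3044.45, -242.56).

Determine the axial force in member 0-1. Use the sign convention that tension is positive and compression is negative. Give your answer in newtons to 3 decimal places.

N=4 nodes, M=5 members, R=3 reactions → 2N=8, M+R=8
member 0 (0-1): L=3.6056, (cx,cy)=(0.4313,0.9022)
member 1 (0-2): L=3.2790, (cx,cy)=(1.0000,0.0000)
member 2 (1-2): L=3.6816, (cx,cy)=(0.4683,-0.8836)
member 3 (1-3): L=3.2522, (cx,cy)=(0.9978,-0.0664)
member 4 (2-3): L=3.3966, (cx,cy)=(0.4478,0.8941)
solve A·x = −loads:
  F[0-1] = -494.4770 N (compression)
  F[0-2] = -520.7425 N (compression)
  F[1-2] = +651.2506 N (tension)
  F[1-3] = -2834.9312 N (compression)
  F[2-3] = -481.8609 N (compression)
  Rx@0 = +734.0000 N
  Ry@0 = +446.1264 N
  Ry@2 = -144.5864 N

-494.477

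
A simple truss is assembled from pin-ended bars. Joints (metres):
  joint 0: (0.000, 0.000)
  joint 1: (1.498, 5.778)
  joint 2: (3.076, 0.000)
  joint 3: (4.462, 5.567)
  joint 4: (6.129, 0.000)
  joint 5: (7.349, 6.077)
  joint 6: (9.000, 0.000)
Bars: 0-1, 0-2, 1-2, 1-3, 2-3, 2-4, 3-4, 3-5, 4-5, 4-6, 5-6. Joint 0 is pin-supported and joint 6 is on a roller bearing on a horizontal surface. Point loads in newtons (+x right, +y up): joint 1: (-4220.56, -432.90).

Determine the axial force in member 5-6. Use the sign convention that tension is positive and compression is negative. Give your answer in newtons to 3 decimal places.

N=7 nodes, M=11 members, R=3 reactions → 2N=14, M+R=14
member 0 (0-1): L=5.9690, (cx,cy)=(0.2510,0.9680)
member 1 (0-2): L=3.0760, (cx,cy)=(1.0000,0.0000)
member 2 (1-2): L=5.9896, (cx,cy)=(0.2635,-0.9647)
member 3 (1-3): L=2.9715, (cx,cy)=(0.9975,-0.0710)
member 4 (2-3): L=5.7369, (cx,cy)=(0.2416,0.9704)
member 5 (2-4): L=3.0530, (cx,cy)=(1.0000,0.0000)
member 6 (3-4): L=5.8112, (cx,cy)=(0.2869,-0.9580)
member 7 (3-5): L=2.9317, (cx,cy)=(0.9848,0.1740)
member 8 (4-5): L=6.1983, (cx,cy)=(0.1968,0.9804)
member 9 (4-6): L=2.8710, (cx,cy)=(1.0000,0.0000)
member 10 (5-6): L=6.2973, (cx,cy)=(0.2622,-0.9650)
solve A·x = −loads:
  F[0-1] = -3171.9582 N (compression)
  F[0-2] = -3424.5185 N (compression)
  F[1-2] = +2530.6278 N (tension)
  F[1-3] = +2764.7873 N (tension)
  F[2-3] = -2515.7458 N (compression)
  F[2-4] = -2150.0238 N (compression)
  F[3-4] = +2991.4866 N (tension)
  F[3-5] = +1311.8935 N (tension)
  F[4-5] = -2922.9428 N (compression)
  F[4-6] = -716.5687 N (compression)
  F[5-6] = +2733.1517 N (tension)
  Rx@0 = +4220.5600 N
  Ry@0 = +3070.4457 N
  Ry@6 = -2637.5457 N

2733.152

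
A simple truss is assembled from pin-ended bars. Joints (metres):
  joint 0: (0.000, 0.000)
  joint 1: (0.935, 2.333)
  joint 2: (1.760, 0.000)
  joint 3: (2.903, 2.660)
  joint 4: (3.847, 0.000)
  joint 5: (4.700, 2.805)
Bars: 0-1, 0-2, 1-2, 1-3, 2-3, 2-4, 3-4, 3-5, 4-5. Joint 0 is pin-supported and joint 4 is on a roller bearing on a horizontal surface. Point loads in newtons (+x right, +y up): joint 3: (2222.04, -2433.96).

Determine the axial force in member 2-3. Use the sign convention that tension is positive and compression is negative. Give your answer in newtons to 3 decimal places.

N=6 nodes, M=9 members, R=3 reactions → 2N=12, M+R=12
member 0 (0-1): L=2.5134, (cx,cy)=(0.3720,0.9282)
member 1 (0-2): L=1.7600, (cx,cy)=(1.0000,0.0000)
member 2 (1-2): L=2.4746, (cx,cy)=(0.3334,-0.9428)
member 3 (1-3): L=1.9950, (cx,cy)=(0.9865,0.1639)
member 4 (2-3): L=2.8952, (cx,cy)=(0.3948,0.9188)
member 5 (2-4): L=2.0870, (cx,cy)=(1.0000,0.0000)
member 6 (3-4): L=2.8225, (cx,cy)=(0.3345,-0.9424)
member 7 (3-5): L=1.8028, (cx,cy)=(0.9968,0.0804)
member 8 (4-5): L=2.9318, (cx,cy)=(0.2909,0.9567)
solve A·x = −loads:
  F[0-1] = +1011.7811 N (tension)
  F[0-2] = +1845.6494 N (tension)
  F[1-2] = -878.2190 N (compression)
  F[1-3] = +678.3555 N (tension)
  F[2-3] = +901.1782 N (tension)
  F[2-4] = +1197.0790 N (tension)
  F[3-4] = -3579.2417 N (compression)
  F[3-5] = +0.0000 N (tension)
  F[4-5] = -0.0000 N (compression)
  Rx@0 = -2222.0400 N
  Ry@0 = -939.1651 N
  Ry@4 = +3373.1251 N

901.178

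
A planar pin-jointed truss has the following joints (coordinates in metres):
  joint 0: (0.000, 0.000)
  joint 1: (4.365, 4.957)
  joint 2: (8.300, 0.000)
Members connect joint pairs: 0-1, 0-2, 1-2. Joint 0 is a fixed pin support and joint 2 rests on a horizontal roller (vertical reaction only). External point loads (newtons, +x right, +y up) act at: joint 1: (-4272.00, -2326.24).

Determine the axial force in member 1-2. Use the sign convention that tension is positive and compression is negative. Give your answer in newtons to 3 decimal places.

N=3 nodes, M=3 members, R=3 reactions → 2N=6, M+R=6
member 0 (0-1): L=6.6049, (cx,cy)=(0.6609,0.7505)
member 1 (0-2): L=8.3000, (cx,cy)=(1.0000,0.0000)
member 2 (1-2): L=6.3290, (cx,cy)=(0.6217,-0.7832)
solve A·x = −loads:
  F[0-1] = -4869.0510 N (compression)
  F[0-2] = -1054.1894 N (compression)
  F[1-2] = +1695.5402 N (tension)
  Rx@0 = +4272.0000 N
  Ry@0 = +3654.2239 N
  Ry@2 = -1327.9839 N

1695.540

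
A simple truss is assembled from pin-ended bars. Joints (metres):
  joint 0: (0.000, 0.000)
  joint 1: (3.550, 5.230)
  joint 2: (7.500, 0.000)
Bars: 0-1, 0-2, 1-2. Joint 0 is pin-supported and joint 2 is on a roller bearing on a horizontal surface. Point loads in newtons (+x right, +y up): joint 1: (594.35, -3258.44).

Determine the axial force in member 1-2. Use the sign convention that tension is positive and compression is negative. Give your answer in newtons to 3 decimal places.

N=3 nodes, M=3 members, R=3 reactions → 2N=6, M+R=6
member 0 (0-1): L=6.3210, (cx,cy)=(0.5616,0.8274)
member 1 (0-2): L=7.5000, (cx,cy)=(1.0000,0.0000)
member 2 (1-2): L=6.5540, (cx,cy)=(0.6027,-0.7980)
solve A·x = −loads:
  F[0-1] = -1573.1887 N (compression)
  F[0-2] = +1477.8803 N (tension)
  F[1-2] = -2452.1727 N (compression)
  Rx@0 = -594.3500 N
  Ry@0 = +1301.6517 N
  Ry@2 = +1956.7883 N

-2452.173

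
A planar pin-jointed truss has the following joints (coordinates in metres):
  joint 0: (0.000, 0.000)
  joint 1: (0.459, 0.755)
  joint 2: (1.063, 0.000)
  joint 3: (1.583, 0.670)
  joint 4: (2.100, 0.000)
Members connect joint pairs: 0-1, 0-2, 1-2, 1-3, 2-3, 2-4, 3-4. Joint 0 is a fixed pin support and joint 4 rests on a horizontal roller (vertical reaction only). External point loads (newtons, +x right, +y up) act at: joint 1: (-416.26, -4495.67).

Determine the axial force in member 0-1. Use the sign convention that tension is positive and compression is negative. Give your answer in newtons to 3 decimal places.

N=5 nodes, M=7 members, R=3 reactions → 2N=10, M+R=10
member 0 (0-1): L=0.8836, (cx,cy)=(0.5195,0.8545)
member 1 (0-2): L=1.0630, (cx,cy)=(1.0000,0.0000)
member 2 (1-2): L=0.9669, (cx,cy)=(0.6247,-0.7809)
member 3 (1-3): L=1.1272, (cx,cy)=(0.9972,-0.0754)
member 4 (2-3): L=0.8481, (cx,cy)=(0.6131,0.7900)
member 5 (2-4): L=1.0370, (cx,cy)=(1.0000,0.0000)
member 6 (3-4): L=0.8463, (cx,cy)=(0.6109,-0.7917)
solve A·x = −loads:
  F[0-1] = -4286.4543 N (compression)
  F[0-2] = +1810.4678 N (tension)
  F[1-2] = -948.7879 N (compression)
  F[1-3] = -1221.2418 N (compression)
  F[2-3] = +937.8372 N (tension)
  F[2-4] = +642.7542 N (tension)
  F[3-4] = -1052.1271 N (compression)
  Rx@0 = +416.2600 N
  Ry@0 = +3662.7004 N
  Ry@4 = +832.9696 N

-4286.454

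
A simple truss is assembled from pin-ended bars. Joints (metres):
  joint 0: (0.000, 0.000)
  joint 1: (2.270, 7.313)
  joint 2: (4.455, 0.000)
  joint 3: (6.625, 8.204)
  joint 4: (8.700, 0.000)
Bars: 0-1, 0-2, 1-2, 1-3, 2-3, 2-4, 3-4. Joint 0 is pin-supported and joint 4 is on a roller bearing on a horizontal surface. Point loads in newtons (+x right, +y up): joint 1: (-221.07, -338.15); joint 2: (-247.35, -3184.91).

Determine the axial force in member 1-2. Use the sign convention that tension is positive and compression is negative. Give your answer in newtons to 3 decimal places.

N=5 nodes, M=7 members, R=3 reactions → 2N=10, M+R=10
member 0 (0-1): L=7.6572, (cx,cy)=(0.2965,0.9550)
member 1 (0-2): L=4.4550, (cx,cy)=(1.0000,0.0000)
member 2 (1-2): L=7.6324, (cx,cy)=(0.2863,-0.9581)
member 3 (1-3): L=4.4452, (cx,cy)=(0.9797,0.2004)
member 4 (2-3): L=8.4861, (cx,cy)=(0.2557,0.9668)
member 5 (2-4): L=4.2450, (cx,cy)=(1.0000,0.0000)
member 6 (3-4): L=8.4623, (cx,cy)=(0.2452,-0.9695)
solve A·x = −loads:
  F[0-1] = -2083.4170 N (compression)
  F[0-2] = +149.2144 N (tension)
  F[1-2] = +1544.6564 N (tension)
  F[1-3] = -856.1400 N (compression)
  F[2-3] = +1763.5345 N (tension)
  F[2-4] = +387.8099 N (tension)
  F[3-4] = -1581.5809 N (compression)
  Rx@0 = +468.4200 N
  Ry@0 = +1989.7623 N
  Ry@4 = +1533.2977 N

1544.656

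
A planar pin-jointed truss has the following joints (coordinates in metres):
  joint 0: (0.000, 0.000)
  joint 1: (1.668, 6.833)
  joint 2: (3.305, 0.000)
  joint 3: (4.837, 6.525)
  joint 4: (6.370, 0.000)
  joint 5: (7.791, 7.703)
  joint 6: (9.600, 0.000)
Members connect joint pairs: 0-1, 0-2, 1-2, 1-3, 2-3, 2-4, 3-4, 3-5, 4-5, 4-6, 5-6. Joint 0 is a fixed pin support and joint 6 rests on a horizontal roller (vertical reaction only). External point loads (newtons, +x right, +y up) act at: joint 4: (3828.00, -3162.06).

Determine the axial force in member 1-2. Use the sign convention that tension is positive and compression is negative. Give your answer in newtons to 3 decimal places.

N=7 nodes, M=11 members, R=3 reactions → 2N=14, M+R=14
member 0 (0-1): L=7.0336, (cx,cy)=(0.2371,0.9715)
member 1 (0-2): L=3.3050, (cx,cy)=(1.0000,0.0000)
member 2 (1-2): L=7.0264, (cx,cy)=(0.2330,-0.9725)
member 3 (1-3): L=3.1839, (cx,cy)=(0.9953,-0.0967)
member 4 (2-3): L=6.7024, (cx,cy)=(0.2286,0.9735)
member 5 (2-4): L=3.0650, (cx,cy)=(1.0000,0.0000)
member 6 (3-4): L=6.7027, (cx,cy)=(0.2287,-0.9735)
member 7 (3-5): L=3.1802, (cx,cy)=(0.9289,0.3704)
member 8 (4-5): L=7.8330, (cx,cy)=(0.1814,0.9834)
member 9 (4-6): L=3.2300, (cx,cy)=(1.0000,0.0000)
member 10 (5-6): L=7.9126, (cx,cy)=(0.2286,-0.9735)
solve A·x = −loads:
  F[0-1] = -1095.1414 N (compression)
  F[0-2] = +4087.7084 N (tension)
  F[1-2] = +1146.6619 N (tension)
  F[1-3] = -529.3403 N (compression)
  F[2-3] = -1145.4310 N (compression)
  F[2-4] = +4616.6730 N (tension)
  F[3-4] = +703.8536 N (tension)
  F[3-5] = -1022.3803 N (compression)
  F[4-5] = +2518.6551 N (tension)
  F[4-6] = +492.7390 N (tension)
  F[5-6] = -2155.2404 N (compression)
  Rx@0 = -3828.0000 N
  Ry@0 = +1063.9014 N
  Ry@6 = +2098.1586 N

1146.662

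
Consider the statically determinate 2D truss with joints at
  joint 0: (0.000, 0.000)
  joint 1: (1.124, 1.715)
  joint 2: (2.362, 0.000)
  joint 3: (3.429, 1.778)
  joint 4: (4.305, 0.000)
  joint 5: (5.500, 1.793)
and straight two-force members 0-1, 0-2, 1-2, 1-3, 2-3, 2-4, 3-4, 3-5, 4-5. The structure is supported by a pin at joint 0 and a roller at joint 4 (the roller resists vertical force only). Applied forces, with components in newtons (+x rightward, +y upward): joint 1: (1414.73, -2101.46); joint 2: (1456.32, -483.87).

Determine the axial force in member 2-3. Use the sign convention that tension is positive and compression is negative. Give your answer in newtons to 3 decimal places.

1655.588

N=6 nodes, M=9 members, R=3 reactions → 2N=12, M+R=12
member 0 (0-1): L=2.0505, (cx,cy)=(0.5482,0.8364)
member 1 (0-2): L=2.3620, (cx,cy)=(1.0000,0.0000)
member 2 (1-2): L=2.1152, (cx,cy)=(0.5853,-0.8108)
member 3 (1-3): L=2.3059, (cx,cy)=(0.9996,0.0273)
member 4 (2-3): L=2.0736, (cx,cy)=(0.5146,0.8575)
member 5 (2-4): L=1.9430, (cx,cy)=(1.0000,0.0000)
member 6 (3-4): L=1.9821, (cx,cy)=(0.4420,-0.8970)
member 7 (3-5): L=2.0711, (cx,cy)=(1.0000,0.0072)
member 8 (4-5): L=2.1547, (cx,cy)=(0.5546,0.8321)
solve A·x = −loads:
  F[0-1] = -1443.8265 N (compression)
  F[0-2] = +3662.4917 N (tension)
  F[1-2] = -1154.0406 N (compression)
  F[1-3] = -1531.2826 N (compression)
  F[2-3] = +1655.5885 N (tension)
  F[2-4] = +678.8003 N (tension)
  F[3-4] = -1535.8902 N (compression)
  F[3-5] = +0.0000 N (tension)
  F[4-5] = +0.0000 N (tension)
  Rx@0 = -2871.0500 N
  Ry@0 = +1207.5823 N
  Ry@4 = +1377.7477 N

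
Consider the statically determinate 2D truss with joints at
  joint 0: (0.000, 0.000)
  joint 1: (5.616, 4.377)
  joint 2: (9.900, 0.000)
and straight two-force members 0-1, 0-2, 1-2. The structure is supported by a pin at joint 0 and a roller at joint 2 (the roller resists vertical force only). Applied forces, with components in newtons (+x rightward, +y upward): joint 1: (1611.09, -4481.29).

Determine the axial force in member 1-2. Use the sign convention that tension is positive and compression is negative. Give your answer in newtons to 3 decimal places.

-4553.799

N=3 nodes, M=3 members, R=3 reactions → 2N=6, M+R=6
member 0 (0-1): L=7.1202, (cx,cy)=(0.7887,0.6147)
member 1 (0-2): L=9.9000, (cx,cy)=(1.0000,0.0000)
member 2 (1-2): L=6.1246, (cx,cy)=(0.6995,-0.7147)
solve A·x = −loads:
  F[0-1] = -1995.8088 N (compression)
  F[0-2] = +3185.2628 N (tension)
  F[1-2] = -4553.7993 N (compression)
  Rx@0 = -1611.0900 N
  Ry@0 = +1226.8793 N
  Ry@2 = +3254.4107 N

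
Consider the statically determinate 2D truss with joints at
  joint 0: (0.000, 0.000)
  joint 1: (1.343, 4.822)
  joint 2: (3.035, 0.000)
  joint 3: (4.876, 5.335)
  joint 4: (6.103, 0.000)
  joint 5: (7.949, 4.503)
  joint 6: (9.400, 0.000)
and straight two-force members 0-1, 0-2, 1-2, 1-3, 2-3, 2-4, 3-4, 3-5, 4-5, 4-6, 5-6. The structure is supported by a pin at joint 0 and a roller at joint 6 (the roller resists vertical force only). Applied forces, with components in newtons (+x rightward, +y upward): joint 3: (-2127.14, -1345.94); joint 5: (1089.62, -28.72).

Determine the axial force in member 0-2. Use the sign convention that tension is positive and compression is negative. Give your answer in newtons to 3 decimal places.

N=7 nodes, M=11 members, R=3 reactions → 2N=14, M+R=14
member 0 (0-1): L=5.0055, (cx,cy)=(0.2683,0.9633)
member 1 (0-2): L=3.0350, (cx,cy)=(1.0000,0.0000)
member 2 (1-2): L=5.1102, (cx,cy)=(0.3311,-0.9436)
member 3 (1-3): L=3.5701, (cx,cy)=(0.9896,0.1437)
member 4 (2-3): L=5.6437, (cx,cy)=(0.3262,0.9453)
member 5 (2-4): L=3.0680, (cx,cy)=(1.0000,0.0000)
member 6 (3-4): L=5.4743, (cx,cy)=(0.2241,-0.9746)
member 7 (3-5): L=3.1836, (cx,cy)=(0.9652,-0.2613)
member 8 (4-5): L=4.8667, (cx,cy)=(0.3793,0.9253)
member 9 (4-6): L=3.2970, (cx,cy)=(1.0000,0.0000)
member 10 (5-6): L=4.7310, (cx,cy)=(0.3067,-0.9518)
solve A·x = −loads:
  F[0-1] = -1388.3998 N (compression)
  F[0-2] = -665.0078 N (compression)
  F[1-2] = +1294.1815 N (tension)
  F[1-3] = -809.4157 N (compression)
  F[2-3] = -1291.8488 N (compression)
  F[2-4] = +184.9014 N (tension)
  F[3-4] = -277.2758 N (compression)
  F[3-5] = +1001.6774 N (tension)
  F[4-5] = +292.0462 N (tension)
  F[4-6] = +11.9762 N (tension)
  F[5-6] = -39.0485 N (compression)
  Rx@0 = +1037.5200 N
  Ry@0 = +1337.4934 N
  Ry@6 = +37.1666 N

-665.008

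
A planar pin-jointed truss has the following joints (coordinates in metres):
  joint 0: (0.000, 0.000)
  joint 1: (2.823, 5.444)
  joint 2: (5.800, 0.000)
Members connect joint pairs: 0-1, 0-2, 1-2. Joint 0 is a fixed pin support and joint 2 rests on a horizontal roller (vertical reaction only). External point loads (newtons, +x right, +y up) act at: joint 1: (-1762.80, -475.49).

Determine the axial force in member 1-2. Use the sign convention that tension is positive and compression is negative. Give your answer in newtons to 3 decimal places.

1622.059

N=3 nodes, M=3 members, R=3 reactions → 2N=6, M+R=6
member 0 (0-1): L=6.1324, (cx,cy)=(0.4603,0.8877)
member 1 (0-2): L=5.8000, (cx,cy)=(1.0000,0.0000)
member 2 (1-2): L=6.2048, (cx,cy)=(0.4798,-0.8774)
solve A·x = −loads:
  F[0-1] = -2138.7494 N (compression)
  F[0-2] = -778.2460 N (compression)
  F[1-2] = +1622.0587 N (tension)
  Rx@0 = +1762.8000 N
  Ry@0 = +1898.6581 N
  Ry@2 = -1423.1681 N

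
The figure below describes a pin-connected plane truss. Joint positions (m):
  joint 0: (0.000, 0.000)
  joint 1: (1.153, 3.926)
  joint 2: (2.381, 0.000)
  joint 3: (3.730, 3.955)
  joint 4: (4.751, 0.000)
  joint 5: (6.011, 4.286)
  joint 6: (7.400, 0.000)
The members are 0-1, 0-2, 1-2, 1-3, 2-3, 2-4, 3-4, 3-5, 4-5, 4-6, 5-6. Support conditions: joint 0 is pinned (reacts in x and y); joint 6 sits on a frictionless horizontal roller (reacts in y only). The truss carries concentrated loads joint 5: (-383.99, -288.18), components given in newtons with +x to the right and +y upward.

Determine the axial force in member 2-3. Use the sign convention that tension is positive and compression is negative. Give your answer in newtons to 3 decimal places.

-290.150

N=7 nodes, M=11 members, R=3 reactions → 2N=14, M+R=14
member 0 (0-1): L=4.0918, (cx,cy)=(0.2818,0.9595)
member 1 (0-2): L=2.3810, (cx,cy)=(1.0000,0.0000)
member 2 (1-2): L=4.1136, (cx,cy)=(0.2985,-0.9544)
member 3 (1-3): L=2.5772, (cx,cy)=(0.9999,0.0113)
member 4 (2-3): L=4.1787, (cx,cy)=(0.3228,0.9465)
member 5 (2-4): L=2.3700, (cx,cy)=(1.0000,0.0000)
member 6 (3-4): L=4.0847, (cx,cy)=(0.2500,-0.9683)
member 7 (3-5): L=2.3049, (cx,cy)=(0.9896,0.1436)
member 8 (4-5): L=4.4674, (cx,cy)=(0.2820,0.9594)
member 9 (4-6): L=2.6490, (cx,cy)=(1.0000,0.0000)
member 10 (5-6): L=4.5055, (cx,cy)=(0.3083,-0.9513)
solve A·x = −loads:
  F[0-1] = -288.1723 N (compression)
  F[0-2] = -302.7881 N (compression)
  F[1-2] = +287.7347 N (tension)
  F[1-3] = -167.1083 N (compression)
  F[2-3] = -290.1496 N (compression)
  F[2-4] = -123.2248 N (compression)
  F[3-4] = +237.5791 N (tension)
  F[3-5] = -323.5036 N (compression)
  F[4-5] = -239.7719 N (compression)
  F[4-6] = +3.7868 N (tension)
  F[5-6] = -12.2833 N (compression)
  Rx@0 = +383.9900 N
  Ry@0 = +276.4950 N
  Ry@6 = +11.6850 N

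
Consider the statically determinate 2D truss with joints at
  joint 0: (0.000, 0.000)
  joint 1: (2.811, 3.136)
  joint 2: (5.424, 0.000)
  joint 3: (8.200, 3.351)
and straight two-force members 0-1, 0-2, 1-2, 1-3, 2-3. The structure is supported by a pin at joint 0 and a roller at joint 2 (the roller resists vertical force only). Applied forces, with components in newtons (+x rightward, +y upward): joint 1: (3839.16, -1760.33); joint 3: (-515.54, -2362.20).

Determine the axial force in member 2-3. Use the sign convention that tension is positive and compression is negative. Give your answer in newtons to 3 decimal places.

N=4 nodes, M=5 members, R=3 reactions → 2N=8, M+R=8
member 0 (0-1): L=4.2114, (cx,cy)=(0.6675,0.7446)
member 1 (0-2): L=5.4240, (cx,cy)=(1.0000,0.0000)
member 2 (1-2): L=4.0819, (cx,cy)=(0.6401,-0.7683)
member 3 (1-3): L=5.3933, (cx,cy)=(0.9992,0.0399)
member 4 (2-3): L=4.3515, (cx,cy)=(0.6379,0.7701)
solve A·x = −loads:
  F[0-1] = +3037.8805 N (tension)
  F[0-2] = +1295.9324 N (tension)
  F[1-2] = -5158.3799 N (compression)
  F[1-3] = +1491.7791 N (tension)
  F[2-3] = -3144.6861 N (compression)
  Rx@0 = -3323.6200 N
  Ry@0 = -2262.1232 N
  Ry@2 = +6384.6532 N

-3144.686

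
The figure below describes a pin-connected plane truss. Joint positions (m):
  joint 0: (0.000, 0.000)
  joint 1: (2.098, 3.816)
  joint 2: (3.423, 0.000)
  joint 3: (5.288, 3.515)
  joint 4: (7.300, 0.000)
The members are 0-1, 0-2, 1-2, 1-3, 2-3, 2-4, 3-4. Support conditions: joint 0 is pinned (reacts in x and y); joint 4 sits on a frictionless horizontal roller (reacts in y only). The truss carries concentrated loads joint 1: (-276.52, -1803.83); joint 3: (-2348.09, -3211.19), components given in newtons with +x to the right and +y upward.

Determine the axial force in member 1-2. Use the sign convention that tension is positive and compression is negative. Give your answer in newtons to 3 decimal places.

N=5 nodes, M=7 members, R=3 reactions → 2N=10, M+R=10
member 0 (0-1): L=4.3547, (cx,cy)=(0.4818,0.8763)
member 1 (0-2): L=3.4230, (cx,cy)=(1.0000,0.0000)
member 2 (1-2): L=4.0395, (cx,cy)=(0.3280,-0.9447)
member 3 (1-3): L=3.2042, (cx,cy)=(0.9956,-0.0939)
member 4 (2-3): L=3.9791, (cx,cy)=(0.4687,0.8834)
member 5 (2-4): L=3.8770, (cx,cy)=(1.0000,0.0000)
member 6 (3-4): L=4.0501, (cx,cy)=(0.4968,-0.8679)
solve A·x = −loads:
  F[0-1] = -3932.0621 N (compression)
  F[0-2] = -730.2302 N (compression)
  F[1-2] = +1963.9066 N (tension)
  F[1-3] = -2272.0917 N (compression)
  F[2-3] = -2100.2215 N (compression)
  F[2-4] = +898.3192 N (tension)
  F[3-4] = -1808.2947 N (compression)
  Rx@0 = +2624.6100 N
  Ry@0 = +3445.6404 N
  Ry@4 = +1569.3796 N

1963.907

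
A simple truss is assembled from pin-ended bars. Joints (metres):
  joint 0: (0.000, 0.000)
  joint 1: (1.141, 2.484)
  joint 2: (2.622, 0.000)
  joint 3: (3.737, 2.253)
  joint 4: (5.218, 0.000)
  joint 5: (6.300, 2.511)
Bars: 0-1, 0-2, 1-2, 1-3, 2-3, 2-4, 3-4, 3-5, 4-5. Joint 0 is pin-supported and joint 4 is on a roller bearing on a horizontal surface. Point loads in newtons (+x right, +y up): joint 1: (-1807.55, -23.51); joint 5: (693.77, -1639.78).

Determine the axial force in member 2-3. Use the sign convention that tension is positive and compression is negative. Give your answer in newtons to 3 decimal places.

N=6 nodes, M=9 members, R=3 reactions → 2N=12, M+R=12
member 0 (0-1): L=2.7335, (cx,cy)=(0.4174,0.9087)
member 1 (0-2): L=2.6220, (cx,cy)=(1.0000,0.0000)
member 2 (1-2): L=2.8920, (cx,cy)=(0.5121,-0.8589)
member 3 (1-3): L=2.6063, (cx,cy)=(0.9961,-0.0886)
member 4 (2-3): L=2.5138, (cx,cy)=(0.4436,0.8962)
member 5 (2-4): L=2.5960, (cx,cy)=(1.0000,0.0000)
member 6 (3-4): L=2.6962, (cx,cy)=(0.5493,-0.8356)
member 7 (3-5): L=2.5760, (cx,cy)=(0.9950,0.1002)
member 8 (4-5): L=2.7342, (cx,cy)=(0.3957,0.9184)
solve A·x = −loads:
  F[0-1] = -225.5537 N (compression)
  F[0-2] = -1019.6315 N (compression)
  F[1-2] = +35.6438 N (tension)
  F[1-3] = +1701.8461 N (tension)
  F[2-3] = -34.1593 N (compression)
  F[2-4] = -986.2269 N (compression)
  F[3-4] = +393.4900 N (tension)
  F[3-5] = +1471.2522 N (tension)
  F[4-5] = -1945.9923 N (compression)
  Rx@0 = +1113.7800 N
  Ry@0 = +204.9647 N
  Ry@4 = +1458.3253 N

-34.159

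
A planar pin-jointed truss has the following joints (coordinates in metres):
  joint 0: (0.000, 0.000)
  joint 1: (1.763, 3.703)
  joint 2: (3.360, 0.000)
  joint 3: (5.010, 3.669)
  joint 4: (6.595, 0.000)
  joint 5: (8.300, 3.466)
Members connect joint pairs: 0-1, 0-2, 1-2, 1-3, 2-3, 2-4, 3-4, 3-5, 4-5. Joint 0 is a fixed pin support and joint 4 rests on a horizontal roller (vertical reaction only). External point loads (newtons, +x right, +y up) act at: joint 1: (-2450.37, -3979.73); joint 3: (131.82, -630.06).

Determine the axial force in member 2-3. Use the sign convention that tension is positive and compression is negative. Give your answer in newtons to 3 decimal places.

N=6 nodes, M=9 members, R=3 reactions → 2N=12, M+R=12
member 0 (0-1): L=4.1013, (cx,cy)=(0.4299,0.9029)
member 1 (0-2): L=3.3600, (cx,cy)=(1.0000,0.0000)
member 2 (1-2): L=4.0327, (cx,cy)=(0.3960,-0.9182)
member 3 (1-3): L=3.2472, (cx,cy)=(0.9999,-0.0105)
member 4 (2-3): L=4.0229, (cx,cy)=(0.4101,0.9120)
member 5 (2-4): L=3.2350, (cx,cy)=(1.0000,0.0000)
member 6 (3-4): L=3.9967, (cx,cy)=(0.3966,-0.9180)
member 7 (3-5): L=3.2963, (cx,cy)=(0.9981,-0.0616)
member 8 (4-5): L=3.8627, (cx,cy)=(0.4414,0.8973)
solve A·x = −loads:
  F[0-1] = -4839.7714 N (compression)
  F[0-2] = -238.0904 N (compression)
  F[1-2] = +422.4796 N (tension)
  F[1-3] = +202.6140 N (tension)
  F[2-3] = -425.3636 N (compression)
  F[2-4] = +103.6790 N (tension)
  F[3-4] = -261.4359 N (compression)
  F[3-5] = -0.0000 N (compression)
  F[4-5] = +0.0000 N (tension)
  Rx@0 = +2318.5500 N
  Ry@0 = +4369.7912 N
  Ry@4 = +239.9988 N

-425.364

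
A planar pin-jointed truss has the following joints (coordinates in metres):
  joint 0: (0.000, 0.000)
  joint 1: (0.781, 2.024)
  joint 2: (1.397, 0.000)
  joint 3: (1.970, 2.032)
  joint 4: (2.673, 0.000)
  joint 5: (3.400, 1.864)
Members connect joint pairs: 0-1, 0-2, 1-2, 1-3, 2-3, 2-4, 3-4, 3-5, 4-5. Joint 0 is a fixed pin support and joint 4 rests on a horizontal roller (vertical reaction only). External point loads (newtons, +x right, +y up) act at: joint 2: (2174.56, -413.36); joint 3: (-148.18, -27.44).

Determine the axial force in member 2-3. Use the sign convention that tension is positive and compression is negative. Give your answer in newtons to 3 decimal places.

101.451

N=6 nodes, M=9 members, R=3 reactions → 2N=12, M+R=12
member 0 (0-1): L=2.1695, (cx,cy)=(0.3600,0.9330)
member 1 (0-2): L=1.3970, (cx,cy)=(1.0000,0.0000)
member 2 (1-2): L=2.1157, (cx,cy)=(0.2912,-0.9567)
member 3 (1-3): L=1.1890, (cx,cy)=(1.0000,0.0067)
member 4 (2-3): L=2.1112, (cx,cy)=(0.2714,0.9625)
member 5 (2-4): L=1.2760, (cx,cy)=(1.0000,0.0000)
member 6 (3-4): L=2.1502, (cx,cy)=(0.3270,-0.9450)
member 7 (3-5): L=1.4398, (cx,cy)=(0.9932,-0.1167)
member 8 (4-5): L=2.0008, (cx,cy)=(0.3634,0.9316)
solve A·x = −loads:
  F[0-1] = -339.9812 N (compression)
  F[0-2] = +2148.7726 N (tension)
  F[1-2] = +330.0147 N (tension)
  F[1-3] = -218.4852 N (compression)
  F[2-3] = +101.4515 N (tension)
  F[2-4] = +42.7659 N (tension)
  F[3-4] = -130.8022 N (compression)
  F[3-5] = +0.0000 N (tension)
  F[4-5] = -0.0000 N (compression)
  Rx@0 = -2026.3800 N
  Ry@0 = +317.1865 N
  Ry@4 = +123.6135 N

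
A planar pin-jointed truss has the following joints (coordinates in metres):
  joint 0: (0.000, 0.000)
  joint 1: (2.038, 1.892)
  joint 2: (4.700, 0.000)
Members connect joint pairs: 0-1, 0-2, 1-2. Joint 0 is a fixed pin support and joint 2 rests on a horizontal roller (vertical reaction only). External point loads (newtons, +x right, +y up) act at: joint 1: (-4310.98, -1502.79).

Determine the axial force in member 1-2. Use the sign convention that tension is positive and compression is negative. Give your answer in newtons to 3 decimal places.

N=3 nodes, M=3 members, R=3 reactions → 2N=6, M+R=6
member 0 (0-1): L=2.7808, (cx,cy)=(0.7329,0.6804)
member 1 (0-2): L=4.7000, (cx,cy)=(1.0000,0.0000)
member 2 (1-2): L=3.2659, (cx,cy)=(0.8151,-0.5793)
solve A·x = −loads:
  F[0-1] = -3801.6958 N (compression)
  F[0-2] = -1524.8299 N (compression)
  F[1-2] = +1870.7350 N (tension)
  Rx@0 = +4310.9800 N
  Ry@0 = +2586.5534 N
  Ry@2 = -1083.7634 N

1870.735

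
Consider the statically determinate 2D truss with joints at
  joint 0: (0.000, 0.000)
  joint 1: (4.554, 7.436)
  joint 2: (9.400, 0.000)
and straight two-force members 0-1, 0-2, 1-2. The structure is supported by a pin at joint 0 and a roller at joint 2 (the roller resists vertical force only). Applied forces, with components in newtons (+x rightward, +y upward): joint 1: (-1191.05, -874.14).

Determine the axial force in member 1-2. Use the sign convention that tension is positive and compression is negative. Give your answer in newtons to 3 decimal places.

619.130

N=3 nodes, M=3 members, R=3 reactions → 2N=6, M+R=6
member 0 (0-1): L=8.7197, (cx,cy)=(0.5223,0.8528)
member 1 (0-2): L=9.4000, (cx,cy)=(1.0000,0.0000)
member 2 (1-2): L=8.8757, (cx,cy)=(0.5460,-0.8378)
solve A·x = −loads:
  F[0-1] = -1633.2929 N (compression)
  F[0-2] = -338.0363 N (compression)
  F[1-2] = +619.1300 N (tension)
  Rx@0 = +1191.0500 N
  Ry@0 = +1392.8436 N
  Ry@2 = -518.7036 N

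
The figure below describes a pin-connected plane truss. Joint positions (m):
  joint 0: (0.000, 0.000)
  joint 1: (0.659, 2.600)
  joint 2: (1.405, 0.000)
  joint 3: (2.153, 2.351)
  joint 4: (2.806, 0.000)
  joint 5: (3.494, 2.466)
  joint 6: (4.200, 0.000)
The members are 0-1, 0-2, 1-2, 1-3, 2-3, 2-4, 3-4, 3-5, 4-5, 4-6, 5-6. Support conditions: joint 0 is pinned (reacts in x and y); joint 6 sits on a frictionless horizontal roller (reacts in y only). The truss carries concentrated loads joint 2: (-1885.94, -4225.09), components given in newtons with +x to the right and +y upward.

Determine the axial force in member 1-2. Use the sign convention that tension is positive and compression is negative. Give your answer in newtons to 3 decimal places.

3201.826

N=7 nodes, M=11 members, R=3 reactions → 2N=14, M+R=14
member 0 (0-1): L=2.6822, (cx,cy)=(0.2457,0.9693)
member 1 (0-2): L=1.4050, (cx,cy)=(1.0000,0.0000)
member 2 (1-2): L=2.7049, (cx,cy)=(0.2758,-0.9612)
member 3 (1-3): L=1.5146, (cx,cy)=(0.9864,-0.1644)
member 4 (2-3): L=2.4671, (cx,cy)=(0.3032,0.9529)
member 5 (2-4): L=1.4010, (cx,cy)=(1.0000,0.0000)
member 6 (3-4): L=2.4400, (cx,cy)=(0.2676,-0.9635)
member 7 (3-5): L=1.3459, (cx,cy)=(0.9963,0.0854)
member 8 (4-5): L=2.5602, (cx,cy)=(0.2687,0.9632)
member 9 (4-6): L=1.3940, (cx,cy)=(1.0000,0.0000)
member 10 (5-6): L=2.5651, (cx,cy)=(0.2752,-0.9614)
solve A·x = −loads:
  F[0-1] = -2900.6066 N (compression)
  F[0-2] = -1173.2830 N (compression)
  F[1-2] = +3201.8259 N (tension)
  F[1-3] = -1617.7159 N (compression)
  F[2-3] = +1204.1189 N (tension)
  F[2-4] = +1230.6320 N (tension)
  F[3-4] = -1539.7547 N (compression)
  F[3-5] = -821.5631 N (compression)
  F[4-5] = +1540.2481 N (tension)
  F[4-6] = +404.6454 N (tension)
  F[5-6] = -1470.1763 N (compression)
  Rx@0 = +1885.9400 N
  Ry@0 = +2811.6968 N
  Ry@6 = +1413.3932 N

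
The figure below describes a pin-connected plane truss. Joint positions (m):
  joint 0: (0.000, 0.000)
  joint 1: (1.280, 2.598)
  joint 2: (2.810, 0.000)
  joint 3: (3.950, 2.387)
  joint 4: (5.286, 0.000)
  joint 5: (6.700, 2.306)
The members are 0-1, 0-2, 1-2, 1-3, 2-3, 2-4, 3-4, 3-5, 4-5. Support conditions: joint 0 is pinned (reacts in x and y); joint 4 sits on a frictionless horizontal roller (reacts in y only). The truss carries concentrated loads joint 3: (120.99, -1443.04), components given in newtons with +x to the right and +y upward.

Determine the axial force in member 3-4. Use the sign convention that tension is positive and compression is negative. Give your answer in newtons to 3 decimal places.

-1298.342

N=6 nodes, M=9 members, R=3 reactions → 2N=12, M+R=12
member 0 (0-1): L=2.8962, (cx,cy)=(0.4420,0.8970)
member 1 (0-2): L=2.8100, (cx,cy)=(1.0000,0.0000)
member 2 (1-2): L=3.0150, (cx,cy)=(0.5075,-0.8617)
member 3 (1-3): L=2.6783, (cx,cy)=(0.9969,-0.0788)
member 4 (2-3): L=2.6453, (cx,cy)=(0.4310,0.9024)
member 5 (2-4): L=2.4760, (cx,cy)=(1.0000,0.0000)
member 6 (3-4): L=2.7354, (cx,cy)=(0.4884,-0.8726)
member 7 (3-5): L=2.7512, (cx,cy)=(0.9996,-0.0294)
member 8 (4-5): L=2.7050, (cx,cy)=(0.5227,0.8525)
solve A·x = −loads:
  F[0-1] = -345.6750 N (compression)
  F[0-2] = +273.7637 N (tension)
  F[1-2] = +392.1196 N (tension)
  F[1-3] = -352.8534 N (compression)
  F[2-3] = -374.4369 N (compression)
  F[2-4] = +634.1142 N (tension)
  F[3-4] = -1298.3423 N (compression)
  F[3-5] = +0.0000 N (tension)
  F[4-5] = -0.0000 N (compression)
  Rx@0 = -120.9900 N
  Ry@0 = +310.0829 N
  Ry@4 = +1132.9571 N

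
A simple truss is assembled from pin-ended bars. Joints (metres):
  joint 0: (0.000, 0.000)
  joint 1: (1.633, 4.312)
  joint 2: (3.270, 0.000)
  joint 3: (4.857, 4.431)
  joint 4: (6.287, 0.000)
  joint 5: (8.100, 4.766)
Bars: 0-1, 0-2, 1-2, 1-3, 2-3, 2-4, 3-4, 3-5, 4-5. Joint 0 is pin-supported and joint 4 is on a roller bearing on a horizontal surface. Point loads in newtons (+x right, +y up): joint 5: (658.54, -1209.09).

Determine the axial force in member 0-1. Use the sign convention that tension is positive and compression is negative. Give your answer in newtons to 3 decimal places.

906.656

N=6 nodes, M=9 members, R=3 reactions → 2N=12, M+R=12
member 0 (0-1): L=4.6109, (cx,cy)=(0.3542,0.9352)
member 1 (0-2): L=3.2700, (cx,cy)=(1.0000,0.0000)
member 2 (1-2): L=4.6123, (cx,cy)=(0.3549,-0.9349)
member 3 (1-3): L=3.2262, (cx,cy)=(0.9993,0.0369)
member 4 (2-3): L=4.7066, (cx,cy)=(0.3372,0.9414)
member 5 (2-4): L=3.0170, (cx,cy)=(1.0000,0.0000)
member 6 (3-4): L=4.6560, (cx,cy)=(0.3071,-0.9517)
member 7 (3-5): L=3.2603, (cx,cy)=(0.9947,0.1028)
member 8 (4-5): L=5.0992, (cx,cy)=(0.3555,0.9347)
solve A·x = −loads:
  F[0-1] = +906.6559 N (tension)
  F[0-2] = +337.4352 N (tension)
  F[1-2] = -881.8995 N (compression)
  F[1-3] = +634.5423 N (tension)
  F[2-3] = +875.7704 N (tension)
  F[2-4] = -270.8664 N (compression)
  F[3-4] = -764.5788 N (compression)
  F[3-5] = +1170.4253 N (tension)
  F[4-5] = -1422.2888 N (compression)
  Rx@0 = -658.5400 N
  Ry@0 = -847.8896 N
  Ry@4 = +2056.9796 N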